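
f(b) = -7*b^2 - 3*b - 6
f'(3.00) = -45.00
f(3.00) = -78.00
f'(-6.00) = 81.00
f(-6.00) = -240.00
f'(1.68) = -26.52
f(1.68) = -30.80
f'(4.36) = -64.04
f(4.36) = -152.15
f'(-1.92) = 23.88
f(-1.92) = -26.04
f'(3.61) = -53.54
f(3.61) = -108.05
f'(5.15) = -75.10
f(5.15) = -207.11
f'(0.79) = -14.06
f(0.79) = -12.74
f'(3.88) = -57.32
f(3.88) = -123.02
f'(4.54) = -66.56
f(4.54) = -163.90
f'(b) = -14*b - 3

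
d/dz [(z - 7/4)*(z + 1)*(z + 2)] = 3*z^2 + 5*z/2 - 13/4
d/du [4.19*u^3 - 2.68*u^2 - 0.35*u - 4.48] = 12.57*u^2 - 5.36*u - 0.35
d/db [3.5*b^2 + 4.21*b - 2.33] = 7.0*b + 4.21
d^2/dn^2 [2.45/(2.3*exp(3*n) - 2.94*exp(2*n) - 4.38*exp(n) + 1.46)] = ((-50.715*exp(2*n) + 28.812*exp(n) + 10.731)*(2.3*exp(3*n) - 2.94*exp(2*n) - 4.38*exp(n) + 1.46) + 2.45*(-13.8*exp(2*n) + 11.76*exp(n) + 8.76)*(-6.9*exp(2*n) + 5.88*exp(n) + 4.38)*exp(n))*exp(n)/(2.3*exp(3*n) - 2.94*exp(2*n) - 4.38*exp(n) + 1.46)^3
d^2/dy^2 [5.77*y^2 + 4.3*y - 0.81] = 11.5400000000000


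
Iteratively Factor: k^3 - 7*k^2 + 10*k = (k - 2)*(k^2 - 5*k) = (k - 5)*(k - 2)*(k)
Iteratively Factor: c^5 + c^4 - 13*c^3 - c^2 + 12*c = (c - 1)*(c^4 + 2*c^3 - 11*c^2 - 12*c) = (c - 1)*(c + 4)*(c^3 - 2*c^2 - 3*c) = (c - 1)*(c + 1)*(c + 4)*(c^2 - 3*c) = c*(c - 1)*(c + 1)*(c + 4)*(c - 3)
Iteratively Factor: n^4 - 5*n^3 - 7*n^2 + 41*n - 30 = (n - 2)*(n^3 - 3*n^2 - 13*n + 15) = (n - 2)*(n - 1)*(n^2 - 2*n - 15) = (n - 5)*(n - 2)*(n - 1)*(n + 3)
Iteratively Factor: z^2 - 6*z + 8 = (z - 4)*(z - 2)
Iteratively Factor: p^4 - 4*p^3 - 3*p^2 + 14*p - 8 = (p + 2)*(p^3 - 6*p^2 + 9*p - 4) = (p - 4)*(p + 2)*(p^2 - 2*p + 1) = (p - 4)*(p - 1)*(p + 2)*(p - 1)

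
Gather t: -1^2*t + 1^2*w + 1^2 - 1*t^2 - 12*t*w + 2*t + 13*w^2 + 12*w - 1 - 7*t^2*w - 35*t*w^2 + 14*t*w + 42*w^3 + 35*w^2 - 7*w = t^2*(-7*w - 1) + t*(-35*w^2 + 2*w + 1) + 42*w^3 + 48*w^2 + 6*w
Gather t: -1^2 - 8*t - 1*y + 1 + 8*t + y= 0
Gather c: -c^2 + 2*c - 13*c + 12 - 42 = -c^2 - 11*c - 30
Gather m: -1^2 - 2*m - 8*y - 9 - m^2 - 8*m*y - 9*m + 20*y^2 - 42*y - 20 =-m^2 + m*(-8*y - 11) + 20*y^2 - 50*y - 30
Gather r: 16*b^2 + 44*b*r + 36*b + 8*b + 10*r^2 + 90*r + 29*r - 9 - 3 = 16*b^2 + 44*b + 10*r^2 + r*(44*b + 119) - 12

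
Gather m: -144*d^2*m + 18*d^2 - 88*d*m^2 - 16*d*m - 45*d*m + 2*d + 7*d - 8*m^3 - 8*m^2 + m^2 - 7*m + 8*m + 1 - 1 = 18*d^2 + 9*d - 8*m^3 + m^2*(-88*d - 7) + m*(-144*d^2 - 61*d + 1)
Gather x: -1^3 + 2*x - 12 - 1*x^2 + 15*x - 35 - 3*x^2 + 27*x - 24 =-4*x^2 + 44*x - 72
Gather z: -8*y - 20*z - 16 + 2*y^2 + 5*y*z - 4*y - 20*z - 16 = 2*y^2 - 12*y + z*(5*y - 40) - 32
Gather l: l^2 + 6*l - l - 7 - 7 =l^2 + 5*l - 14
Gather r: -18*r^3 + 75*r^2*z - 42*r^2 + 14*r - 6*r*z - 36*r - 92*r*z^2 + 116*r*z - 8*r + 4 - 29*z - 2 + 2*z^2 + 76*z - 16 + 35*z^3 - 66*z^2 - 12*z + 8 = -18*r^3 + r^2*(75*z - 42) + r*(-92*z^2 + 110*z - 30) + 35*z^3 - 64*z^2 + 35*z - 6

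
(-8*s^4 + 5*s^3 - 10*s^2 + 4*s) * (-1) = 8*s^4 - 5*s^3 + 10*s^2 - 4*s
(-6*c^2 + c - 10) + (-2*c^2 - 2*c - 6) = -8*c^2 - c - 16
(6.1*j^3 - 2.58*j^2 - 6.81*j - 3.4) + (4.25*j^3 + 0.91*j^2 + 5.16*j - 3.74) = 10.35*j^3 - 1.67*j^2 - 1.65*j - 7.14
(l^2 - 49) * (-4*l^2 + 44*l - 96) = -4*l^4 + 44*l^3 + 100*l^2 - 2156*l + 4704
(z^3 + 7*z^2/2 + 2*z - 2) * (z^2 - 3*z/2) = z^5 + 2*z^4 - 13*z^3/4 - 5*z^2 + 3*z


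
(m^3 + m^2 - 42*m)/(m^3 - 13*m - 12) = m*(-m^2 - m + 42)/(-m^3 + 13*m + 12)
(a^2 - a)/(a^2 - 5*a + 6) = a*(a - 1)/(a^2 - 5*a + 6)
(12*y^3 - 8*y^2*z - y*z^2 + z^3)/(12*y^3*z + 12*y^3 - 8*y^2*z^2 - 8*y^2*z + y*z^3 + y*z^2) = (6*y^2 - y*z - z^2)/(y*(6*y*z + 6*y - z^2 - z))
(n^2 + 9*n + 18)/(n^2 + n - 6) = (n + 6)/(n - 2)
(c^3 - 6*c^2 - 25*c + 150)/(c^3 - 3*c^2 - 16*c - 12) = (c^2 - 25)/(c^2 + 3*c + 2)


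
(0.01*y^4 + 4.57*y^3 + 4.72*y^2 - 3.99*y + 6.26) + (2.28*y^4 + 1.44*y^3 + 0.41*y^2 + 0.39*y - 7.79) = 2.29*y^4 + 6.01*y^3 + 5.13*y^2 - 3.6*y - 1.53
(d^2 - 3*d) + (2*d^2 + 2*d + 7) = 3*d^2 - d + 7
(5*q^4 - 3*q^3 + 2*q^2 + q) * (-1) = -5*q^4 + 3*q^3 - 2*q^2 - q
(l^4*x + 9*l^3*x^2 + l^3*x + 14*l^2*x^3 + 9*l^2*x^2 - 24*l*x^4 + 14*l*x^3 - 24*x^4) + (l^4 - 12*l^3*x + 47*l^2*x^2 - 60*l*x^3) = l^4*x + l^4 + 9*l^3*x^2 - 11*l^3*x + 14*l^2*x^3 + 56*l^2*x^2 - 24*l*x^4 - 46*l*x^3 - 24*x^4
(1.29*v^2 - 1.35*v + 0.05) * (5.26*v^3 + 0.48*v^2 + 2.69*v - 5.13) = 6.7854*v^5 - 6.4818*v^4 + 3.0851*v^3 - 10.2252*v^2 + 7.06*v - 0.2565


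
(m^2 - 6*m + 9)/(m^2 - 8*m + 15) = (m - 3)/(m - 5)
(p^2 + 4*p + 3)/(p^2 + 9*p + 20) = (p^2 + 4*p + 3)/(p^2 + 9*p + 20)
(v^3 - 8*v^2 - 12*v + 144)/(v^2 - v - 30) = (v^2 - 2*v - 24)/(v + 5)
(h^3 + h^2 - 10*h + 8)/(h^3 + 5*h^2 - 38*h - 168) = (h^2 - 3*h + 2)/(h^2 + h - 42)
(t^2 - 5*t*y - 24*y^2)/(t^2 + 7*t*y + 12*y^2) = (t - 8*y)/(t + 4*y)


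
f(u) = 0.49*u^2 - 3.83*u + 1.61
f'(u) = 0.98*u - 3.83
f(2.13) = -4.32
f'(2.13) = -1.74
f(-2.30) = 13.01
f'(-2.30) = -6.08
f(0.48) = -0.12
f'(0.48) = -3.36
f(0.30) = 0.51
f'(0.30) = -3.54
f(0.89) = -1.41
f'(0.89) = -2.96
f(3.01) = -5.48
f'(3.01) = -0.88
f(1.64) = -3.35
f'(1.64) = -2.22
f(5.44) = -4.72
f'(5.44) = 1.50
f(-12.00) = 118.13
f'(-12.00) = -15.59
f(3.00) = -5.47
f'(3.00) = -0.89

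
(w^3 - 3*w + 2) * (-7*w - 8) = -7*w^4 - 8*w^3 + 21*w^2 + 10*w - 16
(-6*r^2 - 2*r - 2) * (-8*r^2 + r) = 48*r^4 + 10*r^3 + 14*r^2 - 2*r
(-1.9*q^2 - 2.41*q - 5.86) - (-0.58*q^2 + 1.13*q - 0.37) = -1.32*q^2 - 3.54*q - 5.49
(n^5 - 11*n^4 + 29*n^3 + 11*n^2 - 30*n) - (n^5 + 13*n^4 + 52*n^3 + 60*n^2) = -24*n^4 - 23*n^3 - 49*n^2 - 30*n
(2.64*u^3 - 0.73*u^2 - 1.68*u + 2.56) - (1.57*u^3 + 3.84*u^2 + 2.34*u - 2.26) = 1.07*u^3 - 4.57*u^2 - 4.02*u + 4.82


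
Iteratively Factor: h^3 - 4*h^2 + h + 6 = (h + 1)*(h^2 - 5*h + 6) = (h - 2)*(h + 1)*(h - 3)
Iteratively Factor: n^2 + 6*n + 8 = (n + 4)*(n + 2)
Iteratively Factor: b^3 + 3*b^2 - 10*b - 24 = (b + 4)*(b^2 - b - 6) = (b - 3)*(b + 4)*(b + 2)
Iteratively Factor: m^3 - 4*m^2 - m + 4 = (m - 4)*(m^2 - 1) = (m - 4)*(m - 1)*(m + 1)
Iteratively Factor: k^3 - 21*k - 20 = (k + 4)*(k^2 - 4*k - 5) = (k - 5)*(k + 4)*(k + 1)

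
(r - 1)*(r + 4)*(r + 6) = r^3 + 9*r^2 + 14*r - 24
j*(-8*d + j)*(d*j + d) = -8*d^2*j^2 - 8*d^2*j + d*j^3 + d*j^2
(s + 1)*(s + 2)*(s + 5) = s^3 + 8*s^2 + 17*s + 10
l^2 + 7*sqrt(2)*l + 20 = (l + 2*sqrt(2))*(l + 5*sqrt(2))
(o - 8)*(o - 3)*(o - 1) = o^3 - 12*o^2 + 35*o - 24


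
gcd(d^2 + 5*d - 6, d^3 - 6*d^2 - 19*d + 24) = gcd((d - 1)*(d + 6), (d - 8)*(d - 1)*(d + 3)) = d - 1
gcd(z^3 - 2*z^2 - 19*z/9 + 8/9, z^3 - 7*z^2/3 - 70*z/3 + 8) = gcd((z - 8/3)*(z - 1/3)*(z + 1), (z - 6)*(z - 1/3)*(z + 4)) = z - 1/3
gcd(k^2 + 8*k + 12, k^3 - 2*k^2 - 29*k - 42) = k + 2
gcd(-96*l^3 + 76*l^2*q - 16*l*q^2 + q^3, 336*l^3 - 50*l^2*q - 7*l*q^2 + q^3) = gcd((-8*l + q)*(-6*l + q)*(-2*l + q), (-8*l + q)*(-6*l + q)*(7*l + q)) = 48*l^2 - 14*l*q + q^2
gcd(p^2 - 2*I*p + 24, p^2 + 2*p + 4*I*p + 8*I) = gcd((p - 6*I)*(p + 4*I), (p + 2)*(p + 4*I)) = p + 4*I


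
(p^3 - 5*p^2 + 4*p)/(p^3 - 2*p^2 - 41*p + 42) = p*(p - 4)/(p^2 - p - 42)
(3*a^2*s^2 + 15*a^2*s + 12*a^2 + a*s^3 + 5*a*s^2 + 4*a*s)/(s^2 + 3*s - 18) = a*(3*a*s^2 + 15*a*s + 12*a + s^3 + 5*s^2 + 4*s)/(s^2 + 3*s - 18)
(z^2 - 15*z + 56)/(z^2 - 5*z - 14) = (z - 8)/(z + 2)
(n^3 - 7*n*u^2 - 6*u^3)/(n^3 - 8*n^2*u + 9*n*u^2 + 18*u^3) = (-n - 2*u)/(-n + 6*u)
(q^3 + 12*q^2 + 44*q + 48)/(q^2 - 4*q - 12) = (q^2 + 10*q + 24)/(q - 6)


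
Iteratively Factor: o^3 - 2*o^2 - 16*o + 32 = (o - 4)*(o^2 + 2*o - 8) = (o - 4)*(o + 4)*(o - 2)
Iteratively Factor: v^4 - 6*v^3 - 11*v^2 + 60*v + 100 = (v + 2)*(v^3 - 8*v^2 + 5*v + 50) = (v - 5)*(v + 2)*(v^2 - 3*v - 10) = (v - 5)^2*(v + 2)*(v + 2)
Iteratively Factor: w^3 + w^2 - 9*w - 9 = (w + 3)*(w^2 - 2*w - 3) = (w - 3)*(w + 3)*(w + 1)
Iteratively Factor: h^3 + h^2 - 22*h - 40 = (h - 5)*(h^2 + 6*h + 8) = (h - 5)*(h + 4)*(h + 2)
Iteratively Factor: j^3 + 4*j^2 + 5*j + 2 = (j + 1)*(j^2 + 3*j + 2) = (j + 1)*(j + 2)*(j + 1)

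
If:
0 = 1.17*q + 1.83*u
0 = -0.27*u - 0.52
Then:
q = 3.01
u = -1.93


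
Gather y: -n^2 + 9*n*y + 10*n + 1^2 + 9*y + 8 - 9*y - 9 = -n^2 + 9*n*y + 10*n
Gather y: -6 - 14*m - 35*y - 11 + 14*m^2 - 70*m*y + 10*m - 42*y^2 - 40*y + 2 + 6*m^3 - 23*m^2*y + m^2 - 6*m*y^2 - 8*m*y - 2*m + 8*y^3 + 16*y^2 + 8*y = 6*m^3 + 15*m^2 - 6*m + 8*y^3 + y^2*(-6*m - 26) + y*(-23*m^2 - 78*m - 67) - 15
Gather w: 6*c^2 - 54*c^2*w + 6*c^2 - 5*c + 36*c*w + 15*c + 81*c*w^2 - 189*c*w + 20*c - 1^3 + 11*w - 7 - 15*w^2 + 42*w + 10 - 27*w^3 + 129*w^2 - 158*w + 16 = 12*c^2 + 30*c - 27*w^3 + w^2*(81*c + 114) + w*(-54*c^2 - 153*c - 105) + 18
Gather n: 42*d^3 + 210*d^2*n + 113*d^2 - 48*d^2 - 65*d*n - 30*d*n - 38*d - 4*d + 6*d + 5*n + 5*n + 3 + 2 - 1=42*d^3 + 65*d^2 - 36*d + n*(210*d^2 - 95*d + 10) + 4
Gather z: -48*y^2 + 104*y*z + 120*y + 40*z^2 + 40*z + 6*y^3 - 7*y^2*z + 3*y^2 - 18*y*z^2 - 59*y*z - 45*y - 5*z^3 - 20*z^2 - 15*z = 6*y^3 - 45*y^2 + 75*y - 5*z^3 + z^2*(20 - 18*y) + z*(-7*y^2 + 45*y + 25)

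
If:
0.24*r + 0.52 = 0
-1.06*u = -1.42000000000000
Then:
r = -2.17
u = 1.34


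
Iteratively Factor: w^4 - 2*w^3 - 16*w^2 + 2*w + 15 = (w - 5)*(w^3 + 3*w^2 - w - 3) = (w - 5)*(w - 1)*(w^2 + 4*w + 3) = (w - 5)*(w - 1)*(w + 1)*(w + 3)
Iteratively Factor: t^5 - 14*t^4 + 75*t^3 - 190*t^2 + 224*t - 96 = (t - 4)*(t^4 - 10*t^3 + 35*t^2 - 50*t + 24) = (t - 4)*(t - 2)*(t^3 - 8*t^2 + 19*t - 12) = (t - 4)*(t - 3)*(t - 2)*(t^2 - 5*t + 4) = (t - 4)^2*(t - 3)*(t - 2)*(t - 1)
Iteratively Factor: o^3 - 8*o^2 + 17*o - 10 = (o - 5)*(o^2 - 3*o + 2) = (o - 5)*(o - 1)*(o - 2)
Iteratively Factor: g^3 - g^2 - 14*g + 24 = (g - 3)*(g^2 + 2*g - 8) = (g - 3)*(g - 2)*(g + 4)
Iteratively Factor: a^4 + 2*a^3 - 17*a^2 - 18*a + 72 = (a + 4)*(a^3 - 2*a^2 - 9*a + 18) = (a - 3)*(a + 4)*(a^2 + a - 6) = (a - 3)*(a - 2)*(a + 4)*(a + 3)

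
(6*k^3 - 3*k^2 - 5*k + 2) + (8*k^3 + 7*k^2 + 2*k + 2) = 14*k^3 + 4*k^2 - 3*k + 4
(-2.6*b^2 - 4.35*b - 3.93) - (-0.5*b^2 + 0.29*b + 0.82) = -2.1*b^2 - 4.64*b - 4.75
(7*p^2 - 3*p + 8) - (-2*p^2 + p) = 9*p^2 - 4*p + 8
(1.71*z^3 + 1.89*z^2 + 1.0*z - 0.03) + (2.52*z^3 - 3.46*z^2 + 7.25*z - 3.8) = 4.23*z^3 - 1.57*z^2 + 8.25*z - 3.83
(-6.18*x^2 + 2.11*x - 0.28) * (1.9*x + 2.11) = -11.742*x^3 - 9.0308*x^2 + 3.9201*x - 0.5908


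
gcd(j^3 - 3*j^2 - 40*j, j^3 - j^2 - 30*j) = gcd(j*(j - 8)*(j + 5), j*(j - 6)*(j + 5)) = j^2 + 5*j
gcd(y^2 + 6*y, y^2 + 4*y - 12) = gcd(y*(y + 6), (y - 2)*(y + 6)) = y + 6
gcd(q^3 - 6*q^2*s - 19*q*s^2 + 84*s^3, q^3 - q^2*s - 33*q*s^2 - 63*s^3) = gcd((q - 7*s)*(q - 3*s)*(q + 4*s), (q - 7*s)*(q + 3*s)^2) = q - 7*s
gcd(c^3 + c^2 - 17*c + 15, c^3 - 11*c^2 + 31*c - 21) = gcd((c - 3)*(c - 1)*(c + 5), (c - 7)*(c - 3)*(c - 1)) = c^2 - 4*c + 3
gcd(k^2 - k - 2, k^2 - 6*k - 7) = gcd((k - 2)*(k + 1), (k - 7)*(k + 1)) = k + 1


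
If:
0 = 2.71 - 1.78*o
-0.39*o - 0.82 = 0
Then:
No Solution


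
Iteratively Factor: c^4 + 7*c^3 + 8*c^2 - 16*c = (c - 1)*(c^3 + 8*c^2 + 16*c) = (c - 1)*(c + 4)*(c^2 + 4*c) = c*(c - 1)*(c + 4)*(c + 4)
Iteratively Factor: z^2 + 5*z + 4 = (z + 1)*(z + 4)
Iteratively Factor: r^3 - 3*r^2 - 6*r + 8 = (r + 2)*(r^2 - 5*r + 4) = (r - 4)*(r + 2)*(r - 1)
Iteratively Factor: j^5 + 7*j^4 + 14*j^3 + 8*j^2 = (j + 4)*(j^4 + 3*j^3 + 2*j^2) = (j + 2)*(j + 4)*(j^3 + j^2) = (j + 1)*(j + 2)*(j + 4)*(j^2) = j*(j + 1)*(j + 2)*(j + 4)*(j)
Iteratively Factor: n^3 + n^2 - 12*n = (n - 3)*(n^2 + 4*n) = n*(n - 3)*(n + 4)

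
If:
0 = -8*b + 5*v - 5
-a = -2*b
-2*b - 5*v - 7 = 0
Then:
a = -12/5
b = -6/5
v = -23/25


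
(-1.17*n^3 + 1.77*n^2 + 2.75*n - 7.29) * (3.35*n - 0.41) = -3.9195*n^4 + 6.4092*n^3 + 8.4868*n^2 - 25.549*n + 2.9889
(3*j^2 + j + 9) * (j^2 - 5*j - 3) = 3*j^4 - 14*j^3 - 5*j^2 - 48*j - 27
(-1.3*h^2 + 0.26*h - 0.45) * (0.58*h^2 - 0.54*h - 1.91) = -0.754*h^4 + 0.8528*h^3 + 2.0816*h^2 - 0.2536*h + 0.8595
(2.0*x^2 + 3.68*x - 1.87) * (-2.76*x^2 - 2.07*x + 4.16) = -5.52*x^4 - 14.2968*x^3 + 5.8636*x^2 + 19.1797*x - 7.7792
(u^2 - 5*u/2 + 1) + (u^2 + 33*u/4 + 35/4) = 2*u^2 + 23*u/4 + 39/4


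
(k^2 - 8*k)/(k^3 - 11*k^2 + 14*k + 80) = k/(k^2 - 3*k - 10)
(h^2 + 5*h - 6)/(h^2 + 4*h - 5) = (h + 6)/(h + 5)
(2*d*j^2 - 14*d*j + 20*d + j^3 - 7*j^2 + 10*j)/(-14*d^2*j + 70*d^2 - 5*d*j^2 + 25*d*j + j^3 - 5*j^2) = (2 - j)/(7*d - j)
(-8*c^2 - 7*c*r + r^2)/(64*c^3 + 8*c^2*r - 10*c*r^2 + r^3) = (c + r)/(-8*c^2 - 2*c*r + r^2)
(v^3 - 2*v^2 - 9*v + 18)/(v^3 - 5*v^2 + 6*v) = (v + 3)/v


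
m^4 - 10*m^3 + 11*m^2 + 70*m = m*(m - 7)*(m - 5)*(m + 2)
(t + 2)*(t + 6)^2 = t^3 + 14*t^2 + 60*t + 72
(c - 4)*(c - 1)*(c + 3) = c^3 - 2*c^2 - 11*c + 12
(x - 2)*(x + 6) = x^2 + 4*x - 12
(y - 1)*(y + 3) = y^2 + 2*y - 3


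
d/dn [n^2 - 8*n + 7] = 2*n - 8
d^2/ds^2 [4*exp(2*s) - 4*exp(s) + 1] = (16*exp(s) - 4)*exp(s)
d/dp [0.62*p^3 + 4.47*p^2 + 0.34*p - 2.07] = 1.86*p^2 + 8.94*p + 0.34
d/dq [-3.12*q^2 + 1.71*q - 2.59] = 1.71 - 6.24*q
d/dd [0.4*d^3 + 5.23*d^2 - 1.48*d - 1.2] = 1.2*d^2 + 10.46*d - 1.48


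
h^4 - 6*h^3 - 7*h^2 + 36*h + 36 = (h - 6)*(h - 3)*(h + 1)*(h + 2)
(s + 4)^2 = s^2 + 8*s + 16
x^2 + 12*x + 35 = (x + 5)*(x + 7)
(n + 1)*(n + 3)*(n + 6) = n^3 + 10*n^2 + 27*n + 18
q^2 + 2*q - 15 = (q - 3)*(q + 5)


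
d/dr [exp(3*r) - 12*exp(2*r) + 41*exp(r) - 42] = (3*exp(2*r) - 24*exp(r) + 41)*exp(r)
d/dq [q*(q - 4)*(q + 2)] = 3*q^2 - 4*q - 8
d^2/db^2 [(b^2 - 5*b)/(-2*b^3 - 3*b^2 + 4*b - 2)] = 2*(-4*b^6 + 60*b^5 + 66*b^4 + 101*b^3 - 102*b^2 - 90*b + 36)/(8*b^9 + 36*b^8 + 6*b^7 - 93*b^6 + 60*b^5 + 102*b^4 - 184*b^3 + 132*b^2 - 48*b + 8)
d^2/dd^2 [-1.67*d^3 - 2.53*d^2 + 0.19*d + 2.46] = -10.02*d - 5.06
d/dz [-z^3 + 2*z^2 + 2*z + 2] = -3*z^2 + 4*z + 2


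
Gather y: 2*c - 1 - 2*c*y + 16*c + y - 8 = 18*c + y*(1 - 2*c) - 9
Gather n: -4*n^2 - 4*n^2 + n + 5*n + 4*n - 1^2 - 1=-8*n^2 + 10*n - 2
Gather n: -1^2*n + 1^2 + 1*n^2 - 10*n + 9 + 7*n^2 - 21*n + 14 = 8*n^2 - 32*n + 24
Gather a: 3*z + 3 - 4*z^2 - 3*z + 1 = 4 - 4*z^2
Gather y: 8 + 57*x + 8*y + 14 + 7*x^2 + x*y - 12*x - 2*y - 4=7*x^2 + 45*x + y*(x + 6) + 18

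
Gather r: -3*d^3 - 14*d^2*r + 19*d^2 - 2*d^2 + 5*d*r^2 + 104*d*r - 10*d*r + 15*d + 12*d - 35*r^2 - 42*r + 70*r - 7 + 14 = -3*d^3 + 17*d^2 + 27*d + r^2*(5*d - 35) + r*(-14*d^2 + 94*d + 28) + 7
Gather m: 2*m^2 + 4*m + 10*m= 2*m^2 + 14*m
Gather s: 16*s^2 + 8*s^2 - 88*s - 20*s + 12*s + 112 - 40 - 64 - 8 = 24*s^2 - 96*s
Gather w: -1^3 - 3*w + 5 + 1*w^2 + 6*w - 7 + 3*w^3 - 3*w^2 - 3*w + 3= 3*w^3 - 2*w^2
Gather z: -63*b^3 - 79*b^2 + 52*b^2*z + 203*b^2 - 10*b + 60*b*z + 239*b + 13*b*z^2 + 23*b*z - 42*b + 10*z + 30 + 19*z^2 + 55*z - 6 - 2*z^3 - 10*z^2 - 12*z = -63*b^3 + 124*b^2 + 187*b - 2*z^3 + z^2*(13*b + 9) + z*(52*b^2 + 83*b + 53) + 24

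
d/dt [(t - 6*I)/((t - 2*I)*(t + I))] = (-t^2 + 12*I*t + 8)/(t^4 - 2*I*t^3 + 3*t^2 - 4*I*t + 4)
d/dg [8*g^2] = 16*g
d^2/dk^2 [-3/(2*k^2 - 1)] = 12*(-6*k^2 - 1)/(2*k^2 - 1)^3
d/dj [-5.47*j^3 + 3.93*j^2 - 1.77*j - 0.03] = -16.41*j^2 + 7.86*j - 1.77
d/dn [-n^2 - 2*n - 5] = -2*n - 2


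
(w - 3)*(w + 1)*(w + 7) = w^3 + 5*w^2 - 17*w - 21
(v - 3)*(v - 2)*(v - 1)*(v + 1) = v^4 - 5*v^3 + 5*v^2 + 5*v - 6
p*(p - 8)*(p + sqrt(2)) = p^3 - 8*p^2 + sqrt(2)*p^2 - 8*sqrt(2)*p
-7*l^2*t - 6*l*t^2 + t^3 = t*(-7*l + t)*(l + t)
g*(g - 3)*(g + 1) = g^3 - 2*g^2 - 3*g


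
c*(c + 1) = c^2 + c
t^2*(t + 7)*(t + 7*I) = t^4 + 7*t^3 + 7*I*t^3 + 49*I*t^2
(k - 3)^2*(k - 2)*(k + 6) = k^4 - 2*k^3 - 27*k^2 + 108*k - 108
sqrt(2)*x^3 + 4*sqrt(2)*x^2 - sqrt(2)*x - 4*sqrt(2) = (x - 1)*(x + 4)*(sqrt(2)*x + sqrt(2))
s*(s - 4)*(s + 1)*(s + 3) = s^4 - 13*s^2 - 12*s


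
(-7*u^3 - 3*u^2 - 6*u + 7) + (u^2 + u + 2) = -7*u^3 - 2*u^2 - 5*u + 9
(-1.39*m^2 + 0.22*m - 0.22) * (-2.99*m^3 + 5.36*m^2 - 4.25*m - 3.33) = 4.1561*m^5 - 8.1082*m^4 + 7.7445*m^3 + 2.5145*m^2 + 0.2024*m + 0.7326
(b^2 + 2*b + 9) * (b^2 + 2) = b^4 + 2*b^3 + 11*b^2 + 4*b + 18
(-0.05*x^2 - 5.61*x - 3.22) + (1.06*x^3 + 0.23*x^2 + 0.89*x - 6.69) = 1.06*x^3 + 0.18*x^2 - 4.72*x - 9.91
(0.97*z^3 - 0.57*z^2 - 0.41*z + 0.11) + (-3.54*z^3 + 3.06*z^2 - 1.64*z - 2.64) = -2.57*z^3 + 2.49*z^2 - 2.05*z - 2.53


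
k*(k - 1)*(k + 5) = k^3 + 4*k^2 - 5*k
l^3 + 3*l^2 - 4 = (l - 1)*(l + 2)^2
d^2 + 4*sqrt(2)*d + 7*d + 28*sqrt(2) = (d + 7)*(d + 4*sqrt(2))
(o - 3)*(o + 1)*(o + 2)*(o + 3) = o^4 + 3*o^3 - 7*o^2 - 27*o - 18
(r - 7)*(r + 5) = r^2 - 2*r - 35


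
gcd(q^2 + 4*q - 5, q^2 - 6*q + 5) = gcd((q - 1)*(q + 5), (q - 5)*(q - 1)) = q - 1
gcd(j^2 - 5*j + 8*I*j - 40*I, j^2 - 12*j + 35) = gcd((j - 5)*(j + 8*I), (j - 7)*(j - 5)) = j - 5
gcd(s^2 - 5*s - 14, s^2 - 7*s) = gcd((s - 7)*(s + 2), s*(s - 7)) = s - 7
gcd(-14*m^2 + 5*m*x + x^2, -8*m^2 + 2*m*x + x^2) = -2*m + x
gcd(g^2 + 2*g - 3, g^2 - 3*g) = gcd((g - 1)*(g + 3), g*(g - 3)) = 1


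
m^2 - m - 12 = (m - 4)*(m + 3)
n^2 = n^2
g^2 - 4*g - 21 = (g - 7)*(g + 3)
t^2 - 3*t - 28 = (t - 7)*(t + 4)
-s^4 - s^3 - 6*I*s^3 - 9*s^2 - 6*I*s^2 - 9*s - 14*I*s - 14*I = (s - 2*I)*(s + 7*I)*(-I*s + 1)*(-I*s - I)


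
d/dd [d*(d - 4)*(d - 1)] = 3*d^2 - 10*d + 4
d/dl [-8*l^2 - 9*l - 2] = -16*l - 9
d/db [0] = 0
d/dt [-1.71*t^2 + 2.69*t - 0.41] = 2.69 - 3.42*t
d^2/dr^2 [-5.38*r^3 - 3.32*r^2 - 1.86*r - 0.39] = -32.28*r - 6.64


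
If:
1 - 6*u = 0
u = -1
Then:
No Solution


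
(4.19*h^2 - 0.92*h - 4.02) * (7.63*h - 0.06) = 31.9697*h^3 - 7.271*h^2 - 30.6174*h + 0.2412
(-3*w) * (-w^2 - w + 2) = 3*w^3 + 3*w^2 - 6*w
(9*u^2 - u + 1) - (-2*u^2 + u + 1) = 11*u^2 - 2*u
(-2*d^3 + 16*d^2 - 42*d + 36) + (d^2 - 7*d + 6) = -2*d^3 + 17*d^2 - 49*d + 42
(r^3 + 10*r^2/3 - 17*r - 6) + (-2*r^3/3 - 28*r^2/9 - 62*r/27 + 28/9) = r^3/3 + 2*r^2/9 - 521*r/27 - 26/9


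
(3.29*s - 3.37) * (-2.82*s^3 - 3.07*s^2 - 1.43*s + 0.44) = -9.2778*s^4 - 0.5969*s^3 + 5.6412*s^2 + 6.2667*s - 1.4828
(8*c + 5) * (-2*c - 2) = -16*c^2 - 26*c - 10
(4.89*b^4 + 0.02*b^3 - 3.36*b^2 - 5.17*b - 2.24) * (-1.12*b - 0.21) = -5.4768*b^5 - 1.0493*b^4 + 3.759*b^3 + 6.496*b^2 + 3.5945*b + 0.4704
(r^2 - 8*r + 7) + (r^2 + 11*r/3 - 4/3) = 2*r^2 - 13*r/3 + 17/3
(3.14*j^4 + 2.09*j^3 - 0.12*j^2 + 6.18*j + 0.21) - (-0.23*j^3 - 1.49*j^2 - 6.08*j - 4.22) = 3.14*j^4 + 2.32*j^3 + 1.37*j^2 + 12.26*j + 4.43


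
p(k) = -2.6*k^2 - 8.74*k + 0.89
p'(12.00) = -71.14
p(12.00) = -478.39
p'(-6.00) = 22.46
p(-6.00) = -40.27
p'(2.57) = -22.10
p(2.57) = -38.74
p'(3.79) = -28.45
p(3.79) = -69.58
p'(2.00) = -19.14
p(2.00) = -26.99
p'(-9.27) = 39.46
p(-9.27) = -141.52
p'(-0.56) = -5.83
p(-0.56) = 4.97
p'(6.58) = -42.96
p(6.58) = -169.19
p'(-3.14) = 7.59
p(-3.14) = 2.70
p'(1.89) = -18.57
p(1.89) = -24.92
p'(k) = -5.2*k - 8.74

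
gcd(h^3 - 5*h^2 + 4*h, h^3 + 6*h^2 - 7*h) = h^2 - h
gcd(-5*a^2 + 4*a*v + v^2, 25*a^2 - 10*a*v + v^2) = 1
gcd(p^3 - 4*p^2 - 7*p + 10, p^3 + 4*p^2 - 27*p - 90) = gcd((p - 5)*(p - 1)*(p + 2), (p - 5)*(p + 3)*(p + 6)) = p - 5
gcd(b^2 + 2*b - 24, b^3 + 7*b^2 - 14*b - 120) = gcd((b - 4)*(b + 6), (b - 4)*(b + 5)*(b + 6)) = b^2 + 2*b - 24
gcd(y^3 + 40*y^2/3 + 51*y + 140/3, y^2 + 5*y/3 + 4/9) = y + 4/3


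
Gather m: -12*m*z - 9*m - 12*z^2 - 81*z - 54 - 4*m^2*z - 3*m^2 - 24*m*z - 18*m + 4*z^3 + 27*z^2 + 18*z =m^2*(-4*z - 3) + m*(-36*z - 27) + 4*z^3 + 15*z^2 - 63*z - 54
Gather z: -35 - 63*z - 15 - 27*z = -90*z - 50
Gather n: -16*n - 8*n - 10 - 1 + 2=-24*n - 9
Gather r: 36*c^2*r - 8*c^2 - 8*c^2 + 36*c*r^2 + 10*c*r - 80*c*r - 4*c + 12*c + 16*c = -16*c^2 + 36*c*r^2 + 24*c + r*(36*c^2 - 70*c)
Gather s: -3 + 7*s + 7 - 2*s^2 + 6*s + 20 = -2*s^2 + 13*s + 24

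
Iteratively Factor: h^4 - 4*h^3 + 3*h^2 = (h)*(h^3 - 4*h^2 + 3*h) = h^2*(h^2 - 4*h + 3) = h^2*(h - 3)*(h - 1)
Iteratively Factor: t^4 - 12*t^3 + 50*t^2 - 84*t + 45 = (t - 3)*(t^3 - 9*t^2 + 23*t - 15) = (t - 3)^2*(t^2 - 6*t + 5) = (t - 3)^2*(t - 1)*(t - 5)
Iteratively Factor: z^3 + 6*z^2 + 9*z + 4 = (z + 1)*(z^2 + 5*z + 4) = (z + 1)^2*(z + 4)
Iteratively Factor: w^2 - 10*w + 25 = (w - 5)*(w - 5)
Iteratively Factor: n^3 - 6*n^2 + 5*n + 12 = (n - 3)*(n^2 - 3*n - 4) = (n - 4)*(n - 3)*(n + 1)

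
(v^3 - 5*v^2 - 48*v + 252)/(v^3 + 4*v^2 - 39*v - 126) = (v - 6)/(v + 3)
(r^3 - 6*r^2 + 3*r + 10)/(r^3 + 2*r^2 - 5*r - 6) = (r - 5)/(r + 3)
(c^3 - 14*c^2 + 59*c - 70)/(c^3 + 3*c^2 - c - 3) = (c^3 - 14*c^2 + 59*c - 70)/(c^3 + 3*c^2 - c - 3)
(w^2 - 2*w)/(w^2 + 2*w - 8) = w/(w + 4)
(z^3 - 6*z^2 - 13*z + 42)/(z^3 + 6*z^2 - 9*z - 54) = (z^2 - 9*z + 14)/(z^2 + 3*z - 18)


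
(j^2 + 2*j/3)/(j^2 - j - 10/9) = 3*j/(3*j - 5)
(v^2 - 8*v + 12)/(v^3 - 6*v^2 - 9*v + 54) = (v - 2)/(v^2 - 9)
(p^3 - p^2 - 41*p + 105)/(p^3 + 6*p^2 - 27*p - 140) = (p - 3)/(p + 4)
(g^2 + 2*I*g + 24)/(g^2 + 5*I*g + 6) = (g - 4*I)/(g - I)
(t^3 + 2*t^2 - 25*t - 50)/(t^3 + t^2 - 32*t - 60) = (t - 5)/(t - 6)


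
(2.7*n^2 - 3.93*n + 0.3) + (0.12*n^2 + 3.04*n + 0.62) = 2.82*n^2 - 0.89*n + 0.92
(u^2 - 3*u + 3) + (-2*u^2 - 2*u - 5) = -u^2 - 5*u - 2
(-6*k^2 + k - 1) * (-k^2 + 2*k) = 6*k^4 - 13*k^3 + 3*k^2 - 2*k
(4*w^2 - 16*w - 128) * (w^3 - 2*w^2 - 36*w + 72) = 4*w^5 - 24*w^4 - 240*w^3 + 1120*w^2 + 3456*w - 9216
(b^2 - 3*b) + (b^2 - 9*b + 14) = 2*b^2 - 12*b + 14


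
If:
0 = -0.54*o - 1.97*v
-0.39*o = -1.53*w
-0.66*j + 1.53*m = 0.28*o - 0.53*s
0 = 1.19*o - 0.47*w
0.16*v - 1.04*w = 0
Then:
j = 2.31818181818182*m + 0.803030303030303*s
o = 0.00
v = 0.00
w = 0.00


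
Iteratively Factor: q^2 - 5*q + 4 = (q - 4)*(q - 1)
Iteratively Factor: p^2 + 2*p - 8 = (p + 4)*(p - 2)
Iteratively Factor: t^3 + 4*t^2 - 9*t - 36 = (t + 4)*(t^2 - 9) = (t + 3)*(t + 4)*(t - 3)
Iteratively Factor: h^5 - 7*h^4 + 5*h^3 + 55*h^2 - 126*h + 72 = (h - 3)*(h^4 - 4*h^3 - 7*h^2 + 34*h - 24) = (h - 3)*(h - 2)*(h^3 - 2*h^2 - 11*h + 12) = (h - 4)*(h - 3)*(h - 2)*(h^2 + 2*h - 3) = (h - 4)*(h - 3)*(h - 2)*(h + 3)*(h - 1)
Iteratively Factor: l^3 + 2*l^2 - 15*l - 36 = (l + 3)*(l^2 - l - 12) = (l + 3)^2*(l - 4)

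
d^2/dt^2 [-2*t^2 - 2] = -4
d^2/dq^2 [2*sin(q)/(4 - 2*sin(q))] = 2*(sin(q)^2 + 2*sin(q) - 2)/(sin(q) - 2)^3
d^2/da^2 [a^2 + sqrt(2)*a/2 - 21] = 2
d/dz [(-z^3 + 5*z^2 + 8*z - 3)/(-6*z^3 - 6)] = (5*z^4 + 16*z^3 - 6*z^2 - 10*z - 8)/(6*(z^6 + 2*z^3 + 1))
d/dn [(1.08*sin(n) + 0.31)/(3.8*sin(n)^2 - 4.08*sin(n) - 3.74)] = (-2.356*sin(n) + 2.052*cos(2*n) - 4.8264)*cos(n)/(-3.8*sin(n)^2 + 4.08*sin(n) + 3.74)^2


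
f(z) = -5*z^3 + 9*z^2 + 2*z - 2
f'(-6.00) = -646.00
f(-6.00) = 1390.00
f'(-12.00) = -2374.00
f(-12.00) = 9910.00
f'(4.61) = -233.80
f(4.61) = -291.37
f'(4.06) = -172.17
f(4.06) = -180.14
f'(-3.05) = -192.44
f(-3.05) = 217.49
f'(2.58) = -51.41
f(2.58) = -22.80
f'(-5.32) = -518.30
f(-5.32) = 994.93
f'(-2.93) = -179.51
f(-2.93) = 195.17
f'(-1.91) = -87.10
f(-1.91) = 61.85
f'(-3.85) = -289.64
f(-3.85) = 409.04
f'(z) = -15*z^2 + 18*z + 2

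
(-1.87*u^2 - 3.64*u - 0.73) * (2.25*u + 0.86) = -4.2075*u^3 - 9.7982*u^2 - 4.7729*u - 0.6278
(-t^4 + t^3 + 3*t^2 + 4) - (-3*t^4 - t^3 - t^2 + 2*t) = 2*t^4 + 2*t^3 + 4*t^2 - 2*t + 4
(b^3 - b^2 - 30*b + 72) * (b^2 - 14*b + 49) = b^5 - 15*b^4 + 33*b^3 + 443*b^2 - 2478*b + 3528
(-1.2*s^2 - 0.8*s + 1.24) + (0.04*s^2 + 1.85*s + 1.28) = -1.16*s^2 + 1.05*s + 2.52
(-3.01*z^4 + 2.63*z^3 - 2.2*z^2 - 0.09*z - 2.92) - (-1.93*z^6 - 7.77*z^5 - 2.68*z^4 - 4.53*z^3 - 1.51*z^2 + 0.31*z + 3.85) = 1.93*z^6 + 7.77*z^5 - 0.33*z^4 + 7.16*z^3 - 0.69*z^2 - 0.4*z - 6.77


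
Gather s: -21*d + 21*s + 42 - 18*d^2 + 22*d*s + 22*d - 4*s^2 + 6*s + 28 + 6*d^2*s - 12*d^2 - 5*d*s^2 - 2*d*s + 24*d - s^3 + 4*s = -30*d^2 + 25*d - s^3 + s^2*(-5*d - 4) + s*(6*d^2 + 20*d + 31) + 70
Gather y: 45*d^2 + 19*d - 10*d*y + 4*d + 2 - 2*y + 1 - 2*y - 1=45*d^2 + 23*d + y*(-10*d - 4) + 2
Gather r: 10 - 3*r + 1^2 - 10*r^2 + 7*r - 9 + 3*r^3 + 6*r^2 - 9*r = 3*r^3 - 4*r^2 - 5*r + 2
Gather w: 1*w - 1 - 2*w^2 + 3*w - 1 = -2*w^2 + 4*w - 2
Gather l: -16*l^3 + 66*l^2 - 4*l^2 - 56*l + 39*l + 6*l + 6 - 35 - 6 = -16*l^3 + 62*l^2 - 11*l - 35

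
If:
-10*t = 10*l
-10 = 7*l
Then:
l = -10/7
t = 10/7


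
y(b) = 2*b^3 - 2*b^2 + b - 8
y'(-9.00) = 523.00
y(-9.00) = -1637.00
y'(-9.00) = 523.00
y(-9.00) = -1637.00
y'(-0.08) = 1.36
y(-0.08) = -8.09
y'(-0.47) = 4.21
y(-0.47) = -9.12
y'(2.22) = 21.69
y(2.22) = 6.25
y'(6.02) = 194.36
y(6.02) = 361.87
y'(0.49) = 0.48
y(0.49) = -7.75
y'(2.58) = 30.62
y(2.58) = 15.61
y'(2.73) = 34.80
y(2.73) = 20.52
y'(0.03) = 0.89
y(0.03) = -7.97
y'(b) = 6*b^2 - 4*b + 1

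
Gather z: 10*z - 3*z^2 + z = -3*z^2 + 11*z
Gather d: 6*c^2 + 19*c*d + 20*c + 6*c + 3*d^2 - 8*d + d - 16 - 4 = 6*c^2 + 26*c + 3*d^2 + d*(19*c - 7) - 20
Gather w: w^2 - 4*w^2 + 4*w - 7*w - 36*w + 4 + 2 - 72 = -3*w^2 - 39*w - 66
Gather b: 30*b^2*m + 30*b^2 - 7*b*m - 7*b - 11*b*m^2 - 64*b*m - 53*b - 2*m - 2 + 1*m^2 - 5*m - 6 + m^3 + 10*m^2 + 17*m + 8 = b^2*(30*m + 30) + b*(-11*m^2 - 71*m - 60) + m^3 + 11*m^2 + 10*m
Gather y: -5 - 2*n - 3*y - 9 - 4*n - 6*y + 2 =-6*n - 9*y - 12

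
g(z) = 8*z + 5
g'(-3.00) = 8.00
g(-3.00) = -19.00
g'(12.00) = 8.00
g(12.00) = 101.00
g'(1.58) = 8.00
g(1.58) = 17.64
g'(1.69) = 8.00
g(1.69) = 18.52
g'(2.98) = 8.00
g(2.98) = 28.84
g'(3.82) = 8.00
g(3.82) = 35.56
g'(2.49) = 8.00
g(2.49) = 24.92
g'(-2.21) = 8.00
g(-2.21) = -12.68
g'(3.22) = 8.00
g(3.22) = 30.76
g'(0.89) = 8.00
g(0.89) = 12.12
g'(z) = 8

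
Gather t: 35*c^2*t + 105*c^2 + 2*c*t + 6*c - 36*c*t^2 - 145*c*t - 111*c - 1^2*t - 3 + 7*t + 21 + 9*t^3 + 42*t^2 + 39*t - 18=105*c^2 - 105*c + 9*t^3 + t^2*(42 - 36*c) + t*(35*c^2 - 143*c + 45)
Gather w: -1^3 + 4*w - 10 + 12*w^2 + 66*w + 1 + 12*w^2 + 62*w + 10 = 24*w^2 + 132*w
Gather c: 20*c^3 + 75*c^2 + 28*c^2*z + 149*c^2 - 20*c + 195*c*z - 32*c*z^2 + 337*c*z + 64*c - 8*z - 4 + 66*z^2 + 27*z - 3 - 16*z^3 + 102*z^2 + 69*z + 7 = 20*c^3 + c^2*(28*z + 224) + c*(-32*z^2 + 532*z + 44) - 16*z^3 + 168*z^2 + 88*z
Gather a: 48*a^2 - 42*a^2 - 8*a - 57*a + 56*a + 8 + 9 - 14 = 6*a^2 - 9*a + 3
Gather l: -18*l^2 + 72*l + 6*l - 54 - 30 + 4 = -18*l^2 + 78*l - 80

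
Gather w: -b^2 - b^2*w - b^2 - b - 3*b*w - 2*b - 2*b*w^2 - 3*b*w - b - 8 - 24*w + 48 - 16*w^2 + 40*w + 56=-2*b^2 - 4*b + w^2*(-2*b - 16) + w*(-b^2 - 6*b + 16) + 96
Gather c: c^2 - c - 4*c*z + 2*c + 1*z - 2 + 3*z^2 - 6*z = c^2 + c*(1 - 4*z) + 3*z^2 - 5*z - 2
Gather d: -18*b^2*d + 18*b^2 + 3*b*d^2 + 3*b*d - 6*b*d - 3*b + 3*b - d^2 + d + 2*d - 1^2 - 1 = 18*b^2 + d^2*(3*b - 1) + d*(-18*b^2 - 3*b + 3) - 2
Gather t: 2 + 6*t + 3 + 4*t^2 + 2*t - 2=4*t^2 + 8*t + 3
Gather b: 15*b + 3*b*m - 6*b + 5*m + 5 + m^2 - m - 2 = b*(3*m + 9) + m^2 + 4*m + 3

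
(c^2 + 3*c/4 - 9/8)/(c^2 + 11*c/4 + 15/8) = (4*c - 3)/(4*c + 5)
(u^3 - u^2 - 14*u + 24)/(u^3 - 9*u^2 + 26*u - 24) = (u + 4)/(u - 4)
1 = 1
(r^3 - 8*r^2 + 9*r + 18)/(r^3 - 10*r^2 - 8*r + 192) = (r^2 - 2*r - 3)/(r^2 - 4*r - 32)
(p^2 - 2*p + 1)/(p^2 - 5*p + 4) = (p - 1)/(p - 4)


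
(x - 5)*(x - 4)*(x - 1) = x^3 - 10*x^2 + 29*x - 20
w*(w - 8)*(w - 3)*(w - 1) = w^4 - 12*w^3 + 35*w^2 - 24*w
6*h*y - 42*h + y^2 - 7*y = (6*h + y)*(y - 7)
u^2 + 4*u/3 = u*(u + 4/3)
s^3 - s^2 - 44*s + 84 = (s - 6)*(s - 2)*(s + 7)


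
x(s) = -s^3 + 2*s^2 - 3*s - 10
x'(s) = -3*s^2 + 4*s - 3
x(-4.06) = 102.07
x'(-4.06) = -68.69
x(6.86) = -259.29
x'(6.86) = -116.74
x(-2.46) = 24.37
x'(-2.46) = -30.99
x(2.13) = -16.98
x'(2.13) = -8.09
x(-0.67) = -6.79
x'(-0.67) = -7.03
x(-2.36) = 21.36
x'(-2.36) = -29.15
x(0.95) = -11.90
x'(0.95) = -1.91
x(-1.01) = -3.90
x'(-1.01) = -10.10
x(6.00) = -172.00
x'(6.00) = -87.00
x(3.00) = -28.00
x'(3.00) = -18.00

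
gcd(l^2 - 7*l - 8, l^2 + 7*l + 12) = 1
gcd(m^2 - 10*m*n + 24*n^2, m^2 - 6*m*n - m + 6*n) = m - 6*n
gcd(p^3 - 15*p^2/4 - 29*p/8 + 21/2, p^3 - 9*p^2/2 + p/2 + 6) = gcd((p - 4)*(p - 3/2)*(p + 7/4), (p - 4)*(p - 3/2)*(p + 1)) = p^2 - 11*p/2 + 6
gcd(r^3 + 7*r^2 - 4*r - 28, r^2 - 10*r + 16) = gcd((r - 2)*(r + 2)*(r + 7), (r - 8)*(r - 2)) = r - 2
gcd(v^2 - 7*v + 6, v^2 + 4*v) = 1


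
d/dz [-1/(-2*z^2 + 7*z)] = (7 - 4*z)/(z^2*(2*z - 7)^2)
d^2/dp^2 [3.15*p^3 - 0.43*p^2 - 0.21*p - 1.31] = 18.9*p - 0.86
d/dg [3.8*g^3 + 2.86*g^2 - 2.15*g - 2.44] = 11.4*g^2 + 5.72*g - 2.15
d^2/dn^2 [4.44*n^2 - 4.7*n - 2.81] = 8.88000000000000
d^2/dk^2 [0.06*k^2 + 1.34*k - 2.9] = 0.120000000000000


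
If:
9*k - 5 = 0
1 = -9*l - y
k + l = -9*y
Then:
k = 5/9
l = -19/180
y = -1/20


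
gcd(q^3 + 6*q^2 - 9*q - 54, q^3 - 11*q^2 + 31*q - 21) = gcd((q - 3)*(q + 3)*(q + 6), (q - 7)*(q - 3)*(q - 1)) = q - 3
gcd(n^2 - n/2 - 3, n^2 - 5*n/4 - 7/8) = 1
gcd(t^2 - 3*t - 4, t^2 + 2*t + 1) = t + 1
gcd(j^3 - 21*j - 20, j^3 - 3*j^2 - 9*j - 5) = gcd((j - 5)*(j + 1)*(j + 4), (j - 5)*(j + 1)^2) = j^2 - 4*j - 5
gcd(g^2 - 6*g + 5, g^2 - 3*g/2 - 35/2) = g - 5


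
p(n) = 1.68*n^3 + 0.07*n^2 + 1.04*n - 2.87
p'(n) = 5.04*n^2 + 0.14*n + 1.04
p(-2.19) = -22.46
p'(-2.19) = 24.91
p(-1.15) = -6.53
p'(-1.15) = 7.54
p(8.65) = 1098.68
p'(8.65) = 379.36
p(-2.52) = -31.93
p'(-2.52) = 32.69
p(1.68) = 7.04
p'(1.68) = 15.50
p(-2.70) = -38.24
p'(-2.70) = 37.40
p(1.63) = 6.29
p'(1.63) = 14.66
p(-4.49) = -158.20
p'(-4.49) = 102.02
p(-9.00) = -1231.28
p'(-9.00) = 408.02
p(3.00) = 46.24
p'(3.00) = 46.82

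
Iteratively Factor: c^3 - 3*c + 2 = (c - 1)*(c^2 + c - 2) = (c - 1)*(c + 2)*(c - 1)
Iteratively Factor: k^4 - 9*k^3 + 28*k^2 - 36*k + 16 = (k - 1)*(k^3 - 8*k^2 + 20*k - 16) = (k - 4)*(k - 1)*(k^2 - 4*k + 4) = (k - 4)*(k - 2)*(k - 1)*(k - 2)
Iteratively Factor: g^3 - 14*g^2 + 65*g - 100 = (g - 4)*(g^2 - 10*g + 25) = (g - 5)*(g - 4)*(g - 5)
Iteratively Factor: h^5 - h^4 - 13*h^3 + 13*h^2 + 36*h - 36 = (h - 2)*(h^4 + h^3 - 11*h^2 - 9*h + 18) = (h - 2)*(h + 2)*(h^3 - h^2 - 9*h + 9) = (h - 2)*(h + 2)*(h + 3)*(h^2 - 4*h + 3) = (h - 3)*(h - 2)*(h + 2)*(h + 3)*(h - 1)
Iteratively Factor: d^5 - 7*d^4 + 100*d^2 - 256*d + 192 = (d - 2)*(d^4 - 5*d^3 - 10*d^2 + 80*d - 96) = (d - 3)*(d - 2)*(d^3 - 2*d^2 - 16*d + 32) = (d - 3)*(d - 2)^2*(d^2 - 16) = (d - 3)*(d - 2)^2*(d + 4)*(d - 4)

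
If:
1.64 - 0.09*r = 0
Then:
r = 18.22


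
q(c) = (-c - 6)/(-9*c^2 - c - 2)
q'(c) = (-c - 6)*(18*c + 1)/(-9*c^2 - c - 2)^2 - 1/(-9*c^2 - c - 2)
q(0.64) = 1.05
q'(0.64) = -1.92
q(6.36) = 0.03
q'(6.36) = -0.01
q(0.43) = 1.57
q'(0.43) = -3.11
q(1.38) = 0.36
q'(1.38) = -0.40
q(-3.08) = 0.03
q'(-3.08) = 0.03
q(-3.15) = 0.03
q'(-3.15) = 0.03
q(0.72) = 0.91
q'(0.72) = -1.58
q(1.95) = 0.21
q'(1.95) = -0.17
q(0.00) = 3.00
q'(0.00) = -1.00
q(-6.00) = 0.00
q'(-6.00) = 0.00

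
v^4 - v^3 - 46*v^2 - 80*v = v*(v - 8)*(v + 2)*(v + 5)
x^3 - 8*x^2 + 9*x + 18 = (x - 6)*(x - 3)*(x + 1)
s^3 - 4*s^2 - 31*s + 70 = (s - 7)*(s - 2)*(s + 5)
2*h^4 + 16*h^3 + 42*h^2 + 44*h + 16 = (h + 2)*(h + 4)*(sqrt(2)*h + sqrt(2))^2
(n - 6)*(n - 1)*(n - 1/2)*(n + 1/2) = n^4 - 7*n^3 + 23*n^2/4 + 7*n/4 - 3/2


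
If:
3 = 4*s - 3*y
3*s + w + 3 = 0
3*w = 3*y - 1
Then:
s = -5/13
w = -24/13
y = -59/39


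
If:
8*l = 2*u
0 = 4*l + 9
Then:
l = -9/4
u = -9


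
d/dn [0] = 0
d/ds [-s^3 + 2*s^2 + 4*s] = -3*s^2 + 4*s + 4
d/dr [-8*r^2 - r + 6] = -16*r - 1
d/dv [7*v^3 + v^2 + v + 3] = 21*v^2 + 2*v + 1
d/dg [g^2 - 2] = 2*g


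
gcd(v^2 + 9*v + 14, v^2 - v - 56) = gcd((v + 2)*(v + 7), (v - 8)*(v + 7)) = v + 7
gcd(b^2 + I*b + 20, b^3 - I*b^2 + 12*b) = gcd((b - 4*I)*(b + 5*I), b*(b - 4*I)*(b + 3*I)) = b - 4*I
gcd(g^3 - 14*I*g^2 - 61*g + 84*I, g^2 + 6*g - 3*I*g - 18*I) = g - 3*I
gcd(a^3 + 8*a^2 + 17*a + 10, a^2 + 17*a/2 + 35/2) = a + 5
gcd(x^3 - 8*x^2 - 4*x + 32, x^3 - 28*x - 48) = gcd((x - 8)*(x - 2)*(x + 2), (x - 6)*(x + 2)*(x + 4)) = x + 2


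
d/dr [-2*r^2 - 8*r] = -4*r - 8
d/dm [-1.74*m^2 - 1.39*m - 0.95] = -3.48*m - 1.39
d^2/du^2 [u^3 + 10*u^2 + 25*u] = 6*u + 20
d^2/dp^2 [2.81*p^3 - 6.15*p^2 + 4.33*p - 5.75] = 16.86*p - 12.3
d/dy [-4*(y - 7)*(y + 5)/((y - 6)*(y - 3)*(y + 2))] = 4*(y^4 - 4*y^3 - 91*y^2 + 418*y + 72)/(y^6 - 14*y^5 + 49*y^4 + 72*y^3 - 504*y^2 + 1296)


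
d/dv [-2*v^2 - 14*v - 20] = -4*v - 14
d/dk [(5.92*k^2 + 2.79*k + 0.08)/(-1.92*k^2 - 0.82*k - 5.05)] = (0.5024*k^2 - 59.4848*k - 14.0239)/(3.6864*k^4 + 3.1488*k^3 + 20.0644*k^2 + 8.282*k + 25.5025)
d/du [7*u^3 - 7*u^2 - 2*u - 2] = 21*u^2 - 14*u - 2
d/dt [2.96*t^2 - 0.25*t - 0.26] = 5.92*t - 0.25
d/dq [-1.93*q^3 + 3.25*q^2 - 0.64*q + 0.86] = -5.79*q^2 + 6.5*q - 0.64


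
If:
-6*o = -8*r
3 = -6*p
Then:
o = 4*r/3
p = -1/2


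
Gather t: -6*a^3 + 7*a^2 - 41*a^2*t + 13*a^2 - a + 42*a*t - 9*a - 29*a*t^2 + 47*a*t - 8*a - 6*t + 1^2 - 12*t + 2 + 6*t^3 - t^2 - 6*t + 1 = -6*a^3 + 20*a^2 - 18*a + 6*t^3 + t^2*(-29*a - 1) + t*(-41*a^2 + 89*a - 24) + 4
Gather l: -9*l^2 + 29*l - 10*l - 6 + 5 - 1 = -9*l^2 + 19*l - 2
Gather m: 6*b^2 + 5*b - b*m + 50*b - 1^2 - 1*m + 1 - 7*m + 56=6*b^2 + 55*b + m*(-b - 8) + 56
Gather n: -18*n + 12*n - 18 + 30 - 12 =-6*n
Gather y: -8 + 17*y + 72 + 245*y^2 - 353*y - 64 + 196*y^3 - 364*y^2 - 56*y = 196*y^3 - 119*y^2 - 392*y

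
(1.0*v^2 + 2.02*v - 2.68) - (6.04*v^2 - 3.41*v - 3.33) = -5.04*v^2 + 5.43*v + 0.65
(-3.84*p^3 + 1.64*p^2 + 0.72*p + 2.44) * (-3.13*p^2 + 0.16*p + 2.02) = 12.0192*p^5 - 5.7476*p^4 - 9.748*p^3 - 4.2092*p^2 + 1.8448*p + 4.9288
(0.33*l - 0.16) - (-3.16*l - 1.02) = 3.49*l + 0.86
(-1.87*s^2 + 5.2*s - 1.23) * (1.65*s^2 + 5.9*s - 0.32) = -3.0855*s^4 - 2.453*s^3 + 29.2489*s^2 - 8.921*s + 0.3936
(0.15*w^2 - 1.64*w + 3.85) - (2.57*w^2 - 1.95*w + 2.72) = -2.42*w^2 + 0.31*w + 1.13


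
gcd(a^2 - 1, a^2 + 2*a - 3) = a - 1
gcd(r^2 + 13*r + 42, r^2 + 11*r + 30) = r + 6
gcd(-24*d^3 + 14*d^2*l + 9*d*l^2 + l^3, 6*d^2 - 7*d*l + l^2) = d - l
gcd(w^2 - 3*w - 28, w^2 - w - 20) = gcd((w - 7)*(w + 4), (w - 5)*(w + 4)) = w + 4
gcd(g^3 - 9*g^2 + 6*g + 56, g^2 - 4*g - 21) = g - 7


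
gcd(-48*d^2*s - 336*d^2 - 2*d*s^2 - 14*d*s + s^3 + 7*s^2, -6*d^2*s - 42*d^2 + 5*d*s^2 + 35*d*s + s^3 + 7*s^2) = 6*d*s + 42*d + s^2 + 7*s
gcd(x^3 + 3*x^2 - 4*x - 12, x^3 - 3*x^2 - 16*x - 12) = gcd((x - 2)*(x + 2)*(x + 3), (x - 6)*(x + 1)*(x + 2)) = x + 2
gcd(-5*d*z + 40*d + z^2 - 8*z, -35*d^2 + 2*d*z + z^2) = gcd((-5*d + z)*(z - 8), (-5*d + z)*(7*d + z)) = -5*d + z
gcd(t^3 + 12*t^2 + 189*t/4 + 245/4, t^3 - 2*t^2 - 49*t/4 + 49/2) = t + 7/2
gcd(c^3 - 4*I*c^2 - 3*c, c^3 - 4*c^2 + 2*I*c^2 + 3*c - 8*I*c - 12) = c - I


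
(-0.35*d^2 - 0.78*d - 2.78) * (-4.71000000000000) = 1.6485*d^2 + 3.6738*d + 13.0938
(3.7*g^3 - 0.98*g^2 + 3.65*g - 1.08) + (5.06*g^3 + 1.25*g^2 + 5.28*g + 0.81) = 8.76*g^3 + 0.27*g^2 + 8.93*g - 0.27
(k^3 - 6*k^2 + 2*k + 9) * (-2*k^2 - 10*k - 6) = -2*k^5 + 2*k^4 + 50*k^3 - 2*k^2 - 102*k - 54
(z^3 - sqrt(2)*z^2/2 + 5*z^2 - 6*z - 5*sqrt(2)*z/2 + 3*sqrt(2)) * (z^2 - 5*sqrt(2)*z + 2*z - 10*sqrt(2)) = z^5 - 11*sqrt(2)*z^4/2 + 7*z^4 - 77*sqrt(2)*z^3/2 + 9*z^3 - 22*sqrt(2)*z^2 + 23*z^2 + 20*z + 66*sqrt(2)*z - 60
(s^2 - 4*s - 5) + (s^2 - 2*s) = 2*s^2 - 6*s - 5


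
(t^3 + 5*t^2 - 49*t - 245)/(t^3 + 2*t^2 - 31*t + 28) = (t^2 - 2*t - 35)/(t^2 - 5*t + 4)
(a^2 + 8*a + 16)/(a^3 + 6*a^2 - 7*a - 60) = (a + 4)/(a^2 + 2*a - 15)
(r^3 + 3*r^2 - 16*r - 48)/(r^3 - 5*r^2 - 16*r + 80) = (r + 3)/(r - 5)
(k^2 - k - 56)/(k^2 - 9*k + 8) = (k + 7)/(k - 1)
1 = 1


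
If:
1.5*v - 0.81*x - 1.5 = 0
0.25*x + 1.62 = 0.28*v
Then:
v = -6.32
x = -13.56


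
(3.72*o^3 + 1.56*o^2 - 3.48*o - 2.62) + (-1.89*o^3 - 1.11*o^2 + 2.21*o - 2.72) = 1.83*o^3 + 0.45*o^2 - 1.27*o - 5.34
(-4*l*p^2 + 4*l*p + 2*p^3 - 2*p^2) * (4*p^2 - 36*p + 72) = -16*l*p^4 + 160*l*p^3 - 432*l*p^2 + 288*l*p + 8*p^5 - 80*p^4 + 216*p^3 - 144*p^2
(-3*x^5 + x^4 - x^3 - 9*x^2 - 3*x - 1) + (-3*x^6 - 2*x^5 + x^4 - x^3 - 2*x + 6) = -3*x^6 - 5*x^5 + 2*x^4 - 2*x^3 - 9*x^2 - 5*x + 5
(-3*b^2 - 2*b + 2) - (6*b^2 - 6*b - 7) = -9*b^2 + 4*b + 9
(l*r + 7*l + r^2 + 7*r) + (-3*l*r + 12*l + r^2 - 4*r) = -2*l*r + 19*l + 2*r^2 + 3*r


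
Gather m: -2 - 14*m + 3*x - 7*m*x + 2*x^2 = m*(-7*x - 14) + 2*x^2 + 3*x - 2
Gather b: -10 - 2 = -12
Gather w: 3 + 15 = 18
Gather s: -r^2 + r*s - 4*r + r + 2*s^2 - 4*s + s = -r^2 - 3*r + 2*s^2 + s*(r - 3)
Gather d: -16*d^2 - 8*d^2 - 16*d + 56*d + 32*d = -24*d^2 + 72*d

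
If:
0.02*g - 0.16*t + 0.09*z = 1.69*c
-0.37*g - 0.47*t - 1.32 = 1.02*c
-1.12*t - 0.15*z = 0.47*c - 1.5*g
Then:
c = 0.0678044348042736*z + 0.175399000483637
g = 0.00716295634077353*z - 1.46509753345156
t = -0.152788973077543*z - 2.03578913428986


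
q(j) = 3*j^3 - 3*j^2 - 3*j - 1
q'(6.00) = 285.00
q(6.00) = 521.00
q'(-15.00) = 2112.00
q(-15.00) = -10756.00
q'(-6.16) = 375.47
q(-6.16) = -797.59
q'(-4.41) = 198.49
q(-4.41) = -303.41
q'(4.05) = 120.32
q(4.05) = 136.93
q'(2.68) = 45.56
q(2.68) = 27.16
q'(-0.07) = -2.54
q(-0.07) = -0.81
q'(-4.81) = 234.08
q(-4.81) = -389.83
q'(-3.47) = 126.19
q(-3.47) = -152.06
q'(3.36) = 78.45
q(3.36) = 68.85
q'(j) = 9*j^2 - 6*j - 3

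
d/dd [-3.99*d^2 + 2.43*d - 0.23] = 2.43 - 7.98*d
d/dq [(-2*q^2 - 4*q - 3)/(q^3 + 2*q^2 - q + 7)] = (2*q^4 + 8*q^3 + 19*q^2 - 16*q - 31)/(q^6 + 4*q^5 + 2*q^4 + 10*q^3 + 29*q^2 - 14*q + 49)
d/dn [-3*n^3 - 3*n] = -9*n^2 - 3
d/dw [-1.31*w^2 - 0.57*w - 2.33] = -2.62*w - 0.57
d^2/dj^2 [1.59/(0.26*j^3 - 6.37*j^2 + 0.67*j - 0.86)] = ((20.2566 - 2.4804*j)*(0.26*j^3 - 6.37*j^2 + 0.67*j - 0.86) + 1.59*(0.78*j^2 - 12.74*j + 0.67)*(1.56*j^2 - 25.48*j + 1.34))/(0.26*j^3 - 6.37*j^2 + 0.67*j - 0.86)^3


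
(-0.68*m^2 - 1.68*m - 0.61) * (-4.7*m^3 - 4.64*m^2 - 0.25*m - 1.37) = 3.196*m^5 + 11.0512*m^4 + 10.8322*m^3 + 4.182*m^2 + 2.4541*m + 0.8357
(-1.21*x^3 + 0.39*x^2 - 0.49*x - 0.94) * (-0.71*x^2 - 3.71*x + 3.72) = 0.8591*x^5 + 4.2122*x^4 - 5.6002*x^3 + 3.9361*x^2 + 1.6646*x - 3.4968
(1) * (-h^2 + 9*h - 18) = -h^2 + 9*h - 18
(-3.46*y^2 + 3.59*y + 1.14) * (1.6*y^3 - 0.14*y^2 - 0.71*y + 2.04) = -5.536*y^5 + 6.2284*y^4 + 3.778*y^3 - 9.7669*y^2 + 6.5142*y + 2.3256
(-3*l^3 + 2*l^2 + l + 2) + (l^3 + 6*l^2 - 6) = -2*l^3 + 8*l^2 + l - 4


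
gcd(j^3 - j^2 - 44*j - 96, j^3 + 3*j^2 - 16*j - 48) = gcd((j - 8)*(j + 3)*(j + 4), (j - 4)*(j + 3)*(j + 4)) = j^2 + 7*j + 12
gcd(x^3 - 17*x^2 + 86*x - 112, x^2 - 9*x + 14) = x^2 - 9*x + 14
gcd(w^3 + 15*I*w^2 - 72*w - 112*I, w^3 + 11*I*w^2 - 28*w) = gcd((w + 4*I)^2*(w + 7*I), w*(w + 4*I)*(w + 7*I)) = w^2 + 11*I*w - 28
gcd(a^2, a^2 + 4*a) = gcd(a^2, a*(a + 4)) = a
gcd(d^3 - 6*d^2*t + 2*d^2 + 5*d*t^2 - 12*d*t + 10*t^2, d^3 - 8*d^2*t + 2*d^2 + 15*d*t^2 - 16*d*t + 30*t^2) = -d^2 + 5*d*t - 2*d + 10*t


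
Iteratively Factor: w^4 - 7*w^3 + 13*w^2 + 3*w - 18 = (w - 3)*(w^3 - 4*w^2 + w + 6) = (w - 3)*(w - 2)*(w^2 - 2*w - 3) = (w - 3)*(w - 2)*(w + 1)*(w - 3)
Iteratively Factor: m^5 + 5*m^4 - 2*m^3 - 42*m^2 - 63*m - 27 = (m + 3)*(m^4 + 2*m^3 - 8*m^2 - 18*m - 9) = (m + 3)^2*(m^3 - m^2 - 5*m - 3) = (m + 1)*(m + 3)^2*(m^2 - 2*m - 3) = (m + 1)^2*(m + 3)^2*(m - 3)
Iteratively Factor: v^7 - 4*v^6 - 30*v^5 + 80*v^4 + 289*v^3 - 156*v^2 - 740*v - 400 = (v - 5)*(v^6 + v^5 - 25*v^4 - 45*v^3 + 64*v^2 + 164*v + 80) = (v - 5)*(v - 2)*(v^5 + 3*v^4 - 19*v^3 - 83*v^2 - 102*v - 40) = (v - 5)*(v - 2)*(v + 4)*(v^4 - v^3 - 15*v^2 - 23*v - 10) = (v - 5)*(v - 2)*(v + 1)*(v + 4)*(v^3 - 2*v^2 - 13*v - 10) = (v - 5)*(v - 2)*(v + 1)*(v + 2)*(v + 4)*(v^2 - 4*v - 5) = (v - 5)*(v - 2)*(v + 1)^2*(v + 2)*(v + 4)*(v - 5)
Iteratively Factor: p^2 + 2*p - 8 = (p - 2)*(p + 4)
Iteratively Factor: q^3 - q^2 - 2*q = (q - 2)*(q^2 + q) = (q - 2)*(q + 1)*(q)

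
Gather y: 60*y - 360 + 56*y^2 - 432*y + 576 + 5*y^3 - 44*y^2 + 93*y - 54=5*y^3 + 12*y^2 - 279*y + 162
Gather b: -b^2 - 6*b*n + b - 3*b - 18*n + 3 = -b^2 + b*(-6*n - 2) - 18*n + 3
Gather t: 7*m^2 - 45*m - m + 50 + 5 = 7*m^2 - 46*m + 55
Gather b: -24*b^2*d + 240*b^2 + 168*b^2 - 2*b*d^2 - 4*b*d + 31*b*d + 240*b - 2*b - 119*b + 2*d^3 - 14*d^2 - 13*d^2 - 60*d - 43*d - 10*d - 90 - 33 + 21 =b^2*(408 - 24*d) + b*(-2*d^2 + 27*d + 119) + 2*d^3 - 27*d^2 - 113*d - 102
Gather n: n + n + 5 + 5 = 2*n + 10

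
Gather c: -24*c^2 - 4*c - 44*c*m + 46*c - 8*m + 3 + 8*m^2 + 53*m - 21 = -24*c^2 + c*(42 - 44*m) + 8*m^2 + 45*m - 18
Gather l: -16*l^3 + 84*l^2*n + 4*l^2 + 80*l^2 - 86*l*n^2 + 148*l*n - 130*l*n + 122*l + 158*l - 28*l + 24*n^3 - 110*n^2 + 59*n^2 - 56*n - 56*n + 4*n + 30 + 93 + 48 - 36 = -16*l^3 + l^2*(84*n + 84) + l*(-86*n^2 + 18*n + 252) + 24*n^3 - 51*n^2 - 108*n + 135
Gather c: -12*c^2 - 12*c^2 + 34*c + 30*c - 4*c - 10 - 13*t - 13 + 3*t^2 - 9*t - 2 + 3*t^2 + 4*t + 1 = -24*c^2 + 60*c + 6*t^2 - 18*t - 24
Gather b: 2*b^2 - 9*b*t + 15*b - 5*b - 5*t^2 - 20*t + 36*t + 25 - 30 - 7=2*b^2 + b*(10 - 9*t) - 5*t^2 + 16*t - 12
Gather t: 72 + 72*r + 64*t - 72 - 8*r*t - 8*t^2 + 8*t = 72*r - 8*t^2 + t*(72 - 8*r)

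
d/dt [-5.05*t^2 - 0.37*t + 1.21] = -10.1*t - 0.37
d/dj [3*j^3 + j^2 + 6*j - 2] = 9*j^2 + 2*j + 6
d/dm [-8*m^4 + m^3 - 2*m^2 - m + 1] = -32*m^3 + 3*m^2 - 4*m - 1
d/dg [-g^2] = -2*g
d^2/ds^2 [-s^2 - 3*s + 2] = -2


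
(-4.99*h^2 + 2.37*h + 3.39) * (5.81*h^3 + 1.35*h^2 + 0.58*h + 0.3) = -28.9919*h^5 + 7.0332*h^4 + 20.0012*h^3 + 4.4541*h^2 + 2.6772*h + 1.017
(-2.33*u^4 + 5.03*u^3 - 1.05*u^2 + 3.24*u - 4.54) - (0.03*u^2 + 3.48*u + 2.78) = -2.33*u^4 + 5.03*u^3 - 1.08*u^2 - 0.24*u - 7.32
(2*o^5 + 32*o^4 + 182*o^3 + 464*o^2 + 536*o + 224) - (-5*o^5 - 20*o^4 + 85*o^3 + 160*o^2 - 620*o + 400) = 7*o^5 + 52*o^4 + 97*o^3 + 304*o^2 + 1156*o - 176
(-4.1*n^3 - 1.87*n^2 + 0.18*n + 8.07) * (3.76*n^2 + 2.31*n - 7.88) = -15.416*n^5 - 16.5022*n^4 + 28.6651*n^3 + 45.4946*n^2 + 17.2233*n - 63.5916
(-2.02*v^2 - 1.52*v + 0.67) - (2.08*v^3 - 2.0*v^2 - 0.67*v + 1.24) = -2.08*v^3 - 0.02*v^2 - 0.85*v - 0.57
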